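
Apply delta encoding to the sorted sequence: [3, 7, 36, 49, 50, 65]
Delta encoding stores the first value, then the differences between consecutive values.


First value: 3
Deltas:
  7 - 3 = 4
  36 - 7 = 29
  49 - 36 = 13
  50 - 49 = 1
  65 - 50 = 15


Delta encoded: [3, 4, 29, 13, 1, 15]


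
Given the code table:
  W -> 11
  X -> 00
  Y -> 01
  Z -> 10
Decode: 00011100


Decoding:
00 -> X
01 -> Y
11 -> W
00 -> X


Result: XYWX


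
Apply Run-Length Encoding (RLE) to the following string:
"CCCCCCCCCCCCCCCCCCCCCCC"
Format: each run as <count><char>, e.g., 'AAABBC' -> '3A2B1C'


Scanning runs left to right:
  i=0: run of 'C' x 23 -> '23C'

RLE = 23C


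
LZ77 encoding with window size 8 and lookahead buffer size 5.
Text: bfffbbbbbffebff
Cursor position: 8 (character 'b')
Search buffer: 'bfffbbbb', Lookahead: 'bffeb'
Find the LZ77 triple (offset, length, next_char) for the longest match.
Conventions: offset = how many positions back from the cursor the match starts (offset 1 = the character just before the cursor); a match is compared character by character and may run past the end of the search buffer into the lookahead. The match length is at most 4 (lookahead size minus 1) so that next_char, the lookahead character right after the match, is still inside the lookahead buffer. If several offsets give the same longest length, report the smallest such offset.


Try each offset into the search buffer:
  offset=1 (pos 7, char 'b'): match length 1
  offset=2 (pos 6, char 'b'): match length 1
  offset=3 (pos 5, char 'b'): match length 1
  offset=4 (pos 4, char 'b'): match length 1
  offset=5 (pos 3, char 'f'): match length 0
  offset=6 (pos 2, char 'f'): match length 0
  offset=7 (pos 1, char 'f'): match length 0
  offset=8 (pos 0, char 'b'): match length 3
Longest match has length 3 at offset 8.
next_char = character at position 8 + 3 = 11 -> 'e'

Best match: offset=8, length=3 (matching 'bff' starting at position 0)
LZ77 triple: (8, 3, 'e')


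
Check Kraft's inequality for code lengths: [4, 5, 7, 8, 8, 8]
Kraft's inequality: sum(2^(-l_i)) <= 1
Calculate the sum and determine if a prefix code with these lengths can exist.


Sum = 2^(-4) + 2^(-5) + 2^(-7) + 2^(-8) + 2^(-8) + 2^(-8)
    = 0.0625 + 0.03125 + 0.0078125 + 0.00390625 + 0.00390625 + 0.00390625
    = 29/256 = 0.11328125
Since 0.11328125 <= 1, Kraft's inequality IS satisfied.
A prefix code with these lengths CAN exist.

Kraft sum = 0.11328125. Satisfied.


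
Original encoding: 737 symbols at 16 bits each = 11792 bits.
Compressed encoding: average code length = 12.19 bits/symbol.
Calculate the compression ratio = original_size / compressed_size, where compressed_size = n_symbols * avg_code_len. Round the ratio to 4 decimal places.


original_size = n_symbols * orig_bits = 737 * 16 = 11792 bits
compressed_size = n_symbols * avg_code_len = 737 * 12.19 = 8984.03 bits
ratio = original_size / compressed_size = 11792 / 8984.03 = 1.3126

Compression ratio = 1.3126


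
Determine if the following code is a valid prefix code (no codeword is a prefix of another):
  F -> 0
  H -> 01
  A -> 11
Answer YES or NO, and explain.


Checking each pair (does one codeword prefix another?):
  F='0' vs H='01': prefix -- VIOLATION

NO -- this is NOT a valid prefix code. F (0) is a prefix of H (01).


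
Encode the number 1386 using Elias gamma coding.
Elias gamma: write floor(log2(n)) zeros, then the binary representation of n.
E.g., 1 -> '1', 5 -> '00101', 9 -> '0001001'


num_bits = floor(log2(1386)) + 1 = 11
leading_zeros = num_bits - 1 = 10
binary(1386) = 10101101010

Elias gamma(1386) = '0000000000' + '10101101010' = 000000000010101101010 (21 bits)


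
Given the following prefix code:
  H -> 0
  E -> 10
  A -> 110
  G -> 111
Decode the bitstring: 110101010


Decoding step by step:
Bits 110 -> A
Bits 10 -> E
Bits 10 -> E
Bits 10 -> E


Decoded message: AEEE


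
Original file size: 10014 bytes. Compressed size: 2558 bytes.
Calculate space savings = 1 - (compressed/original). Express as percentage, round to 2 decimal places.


ratio = compressed/original = 2558/10014 = 0.255442
savings = 1 - ratio = 1 - 0.255442 = 0.744558
as a percentage: 0.744558 * 100 = 74.46%

Space savings = 1 - 2558/10014 = 74.46%


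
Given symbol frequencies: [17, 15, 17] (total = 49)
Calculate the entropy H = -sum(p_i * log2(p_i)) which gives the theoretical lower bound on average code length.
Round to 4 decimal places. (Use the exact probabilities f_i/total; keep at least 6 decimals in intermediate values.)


Per-symbol terms -p_i * log2(p_i) with p_i = f_i/49:
  p = 17/49 = 0.346939: log2(p) = -1.527247, -p*log2(p) = 0.529861
  p = 15/49 = 0.306122: log2(p) = -1.707819, -p*log2(p) = 0.522802
  p = 17/49 = 0.346939: log2(p) = -1.527247, -p*log2(p) = 0.529861
H = 0.529861 + 0.522802 + 0.529861 = 1.582524

H = 1.5825 bits/symbol


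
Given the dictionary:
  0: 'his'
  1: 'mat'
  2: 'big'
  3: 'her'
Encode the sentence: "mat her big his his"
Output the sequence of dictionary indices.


Look up each word in the dictionary:
  'mat' -> 1
  'her' -> 3
  'big' -> 2
  'his' -> 0
  'his' -> 0

Encoded: [1, 3, 2, 0, 0]


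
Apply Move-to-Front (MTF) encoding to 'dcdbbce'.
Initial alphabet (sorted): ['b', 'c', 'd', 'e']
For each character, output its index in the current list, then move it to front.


MTF encoding:
'd': index 2 in ['b', 'c', 'd', 'e'] -> ['d', 'b', 'c', 'e']
'c': index 2 in ['d', 'b', 'c', 'e'] -> ['c', 'd', 'b', 'e']
'd': index 1 in ['c', 'd', 'b', 'e'] -> ['d', 'c', 'b', 'e']
'b': index 2 in ['d', 'c', 'b', 'e'] -> ['b', 'd', 'c', 'e']
'b': index 0 in ['b', 'd', 'c', 'e'] -> ['b', 'd', 'c', 'e']
'c': index 2 in ['b', 'd', 'c', 'e'] -> ['c', 'b', 'd', 'e']
'e': index 3 in ['c', 'b', 'd', 'e'] -> ['e', 'c', 'b', 'd']


Output: [2, 2, 1, 2, 0, 2, 3]


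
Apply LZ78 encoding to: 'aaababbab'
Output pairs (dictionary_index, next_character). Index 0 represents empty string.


LZ78 encoding steps:
Dictionary: {0: ''}
Step 1: w='' (idx 0), next='a' -> output (0, 'a'), add 'a' as idx 1
Step 2: w='a' (idx 1), next='a' -> output (1, 'a'), add 'aa' as idx 2
Step 3: w='' (idx 0), next='b' -> output (0, 'b'), add 'b' as idx 3
Step 4: w='a' (idx 1), next='b' -> output (1, 'b'), add 'ab' as idx 4
Step 5: w='b' (idx 3), next='a' -> output (3, 'a'), add 'ba' as idx 5
Step 6: w='b' (idx 3), end of input -> output (3, '')


Encoded: [(0, 'a'), (1, 'a'), (0, 'b'), (1, 'b'), (3, 'a'), (3, '')]


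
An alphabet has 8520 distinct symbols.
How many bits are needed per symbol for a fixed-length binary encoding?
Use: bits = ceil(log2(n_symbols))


log2(8520) = 13.0566
Bracket: 2^13 = 8192 < 8520 <= 2^14 = 16384
So ceil(log2(8520)) = 14

bits = ceil(log2(8520)) = ceil(13.0566) = 14 bits


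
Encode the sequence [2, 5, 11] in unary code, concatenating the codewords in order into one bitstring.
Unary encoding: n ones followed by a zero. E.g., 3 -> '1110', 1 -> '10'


Encode each number as n ones followed by a terminating 0:
  2 -> 110 (3 bits)
  5 -> 111110 (6 bits)
  11 -> 111111111110 (12 bits)
Total length = 3 + 6 + 12 = 21 bits.

Unary([2, 5, 11]) = 110111110111111111110 (21 bits)


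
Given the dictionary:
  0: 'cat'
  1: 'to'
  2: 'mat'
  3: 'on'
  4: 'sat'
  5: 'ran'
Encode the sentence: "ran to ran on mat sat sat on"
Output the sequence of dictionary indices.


Look up each word in the dictionary:
  'ran' -> 5
  'to' -> 1
  'ran' -> 5
  'on' -> 3
  'mat' -> 2
  'sat' -> 4
  'sat' -> 4
  'on' -> 3

Encoded: [5, 1, 5, 3, 2, 4, 4, 3]


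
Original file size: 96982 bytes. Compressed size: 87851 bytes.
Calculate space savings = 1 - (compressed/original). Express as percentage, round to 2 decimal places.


ratio = compressed/original = 87851/96982 = 0.905849
savings = 1 - ratio = 1 - 0.905849 = 0.094151
as a percentage: 0.094151 * 100 = 9.42%

Space savings = 1 - 87851/96982 = 9.42%


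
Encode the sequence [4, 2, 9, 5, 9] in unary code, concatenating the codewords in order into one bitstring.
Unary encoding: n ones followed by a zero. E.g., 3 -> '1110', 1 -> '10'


Encode each number as n ones followed by a terminating 0:
  4 -> 11110 (5 bits)
  2 -> 110 (3 bits)
  9 -> 1111111110 (10 bits)
  5 -> 111110 (6 bits)
  9 -> 1111111110 (10 bits)
Total length = 5 + 3 + 10 + 6 + 10 = 34 bits.

Unary([4, 2, 9, 5, 9]) = 1111011011111111101111101111111110 (34 bits)


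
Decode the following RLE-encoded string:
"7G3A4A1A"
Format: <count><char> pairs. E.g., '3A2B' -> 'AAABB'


Expanding each <count><char> pair:
  7G -> 'GGGGGGG'
  3A -> 'AAA'
  4A -> 'AAAA'
  1A -> 'A'

Decoded = GGGGGGGAAAAAAAA


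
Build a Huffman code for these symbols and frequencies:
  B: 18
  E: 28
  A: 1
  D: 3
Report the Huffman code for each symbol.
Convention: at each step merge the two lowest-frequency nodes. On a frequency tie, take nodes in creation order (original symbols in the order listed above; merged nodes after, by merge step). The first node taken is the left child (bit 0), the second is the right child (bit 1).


Huffman tree construction:
Step 1: Merge A(1) + D(3) = 4
Step 2: Merge (A+D)(4) + B(18) = 22
Step 3: Merge ((A+D)+B)(22) + E(28) = 50
Read each symbol's code off the tree from the root (left child = 0, right child = 1).

Codes:
  B: 01 (length 2)
  E: 1 (length 1)
  A: 000 (length 3)
  D: 001 (length 3)
Average code length: 76/50 = 1.5200 bits/symbol


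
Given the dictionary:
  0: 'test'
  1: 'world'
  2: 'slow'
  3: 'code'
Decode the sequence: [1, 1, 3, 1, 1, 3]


Look up each index in the dictionary:
  1 -> 'world'
  1 -> 'world'
  3 -> 'code'
  1 -> 'world'
  1 -> 'world'
  3 -> 'code'

Decoded: "world world code world world code"


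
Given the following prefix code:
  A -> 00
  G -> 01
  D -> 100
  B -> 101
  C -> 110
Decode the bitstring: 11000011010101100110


Decoding step by step:
Bits 110 -> C
Bits 00 -> A
Bits 01 -> G
Bits 101 -> B
Bits 01 -> G
Bits 01 -> G
Bits 100 -> D
Bits 110 -> C


Decoded message: CAGBGGDC


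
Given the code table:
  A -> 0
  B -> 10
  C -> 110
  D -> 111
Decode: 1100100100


Decoding:
110 -> C
0 -> A
10 -> B
0 -> A
10 -> B
0 -> A


Result: CABABA


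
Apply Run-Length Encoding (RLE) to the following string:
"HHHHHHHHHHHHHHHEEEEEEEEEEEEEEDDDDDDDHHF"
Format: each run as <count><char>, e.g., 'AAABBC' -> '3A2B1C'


Scanning runs left to right:
  i=0: run of 'H' x 15 -> '15H'
  i=15: run of 'E' x 14 -> '14E'
  i=29: run of 'D' x 7 -> '7D'
  i=36: run of 'H' x 2 -> '2H'
  i=38: run of 'F' x 1 -> '1F'

RLE = 15H14E7D2H1F


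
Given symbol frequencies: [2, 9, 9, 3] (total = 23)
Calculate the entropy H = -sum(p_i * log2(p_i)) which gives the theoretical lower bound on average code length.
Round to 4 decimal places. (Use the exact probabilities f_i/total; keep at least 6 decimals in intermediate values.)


Per-symbol terms -p_i * log2(p_i) with p_i = f_i/23:
  p = 2/23 = 0.086957: log2(p) = -3.523562, -p*log2(p) = 0.306397
  p = 9/23 = 0.391304: log2(p) = -1.353637, -p*log2(p) = 0.529684
  p = 9/23 = 0.391304: log2(p) = -1.353637, -p*log2(p) = 0.529684
  p = 3/23 = 0.130435: log2(p) = -2.938599, -p*log2(p) = 0.383296
H = 0.306397 + 0.529684 + 0.529684 + 0.383296 = 1.749061

H = 1.7491 bits/symbol


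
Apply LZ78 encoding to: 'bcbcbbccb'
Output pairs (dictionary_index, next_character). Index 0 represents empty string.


LZ78 encoding steps:
Dictionary: {0: ''}
Step 1: w='' (idx 0), next='b' -> output (0, 'b'), add 'b' as idx 1
Step 2: w='' (idx 0), next='c' -> output (0, 'c'), add 'c' as idx 2
Step 3: w='b' (idx 1), next='c' -> output (1, 'c'), add 'bc' as idx 3
Step 4: w='b' (idx 1), next='b' -> output (1, 'b'), add 'bb' as idx 4
Step 5: w='c' (idx 2), next='c' -> output (2, 'c'), add 'cc' as idx 5
Step 6: w='b' (idx 1), end of input -> output (1, '')


Encoded: [(0, 'b'), (0, 'c'), (1, 'c'), (1, 'b'), (2, 'c'), (1, '')]


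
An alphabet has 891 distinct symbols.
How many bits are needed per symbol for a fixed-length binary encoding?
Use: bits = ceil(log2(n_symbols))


log2(891) = 9.7993
Bracket: 2^9 = 512 < 891 <= 2^10 = 1024
So ceil(log2(891)) = 10

bits = ceil(log2(891)) = ceil(9.7993) = 10 bits


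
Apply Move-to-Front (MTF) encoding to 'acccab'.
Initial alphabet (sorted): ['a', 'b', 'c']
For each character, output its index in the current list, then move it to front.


MTF encoding:
'a': index 0 in ['a', 'b', 'c'] -> ['a', 'b', 'c']
'c': index 2 in ['a', 'b', 'c'] -> ['c', 'a', 'b']
'c': index 0 in ['c', 'a', 'b'] -> ['c', 'a', 'b']
'c': index 0 in ['c', 'a', 'b'] -> ['c', 'a', 'b']
'a': index 1 in ['c', 'a', 'b'] -> ['a', 'c', 'b']
'b': index 2 in ['a', 'c', 'b'] -> ['b', 'a', 'c']


Output: [0, 2, 0, 0, 1, 2]


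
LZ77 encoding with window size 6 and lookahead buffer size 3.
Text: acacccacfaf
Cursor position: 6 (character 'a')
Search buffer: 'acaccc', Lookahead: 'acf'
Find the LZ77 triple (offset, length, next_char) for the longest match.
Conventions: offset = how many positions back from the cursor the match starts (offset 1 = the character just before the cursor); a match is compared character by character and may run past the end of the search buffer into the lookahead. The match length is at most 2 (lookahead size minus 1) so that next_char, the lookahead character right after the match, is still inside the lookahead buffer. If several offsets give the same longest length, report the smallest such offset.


Try each offset into the search buffer:
  offset=1 (pos 5, char 'c'): match length 0
  offset=2 (pos 4, char 'c'): match length 0
  offset=3 (pos 3, char 'c'): match length 0
  offset=4 (pos 2, char 'a'): match length 2
  offset=5 (pos 1, char 'c'): match length 0
  offset=6 (pos 0, char 'a'): match length 2
Longest match has length 2, found at offsets 4, 6; take the smallest, offset 4.
next_char = character at position 6 + 2 = 8 -> 'f'

Best match: offset=4, length=2 (matching 'ac' starting at position 2)
LZ77 triple: (4, 2, 'f')


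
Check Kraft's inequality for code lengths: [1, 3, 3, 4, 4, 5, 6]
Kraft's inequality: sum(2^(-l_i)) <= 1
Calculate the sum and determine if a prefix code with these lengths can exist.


Sum = 2^(-1) + 2^(-3) + 2^(-3) + 2^(-4) + 2^(-4) + 2^(-5) + 2^(-6)
    = 0.5 + 0.125 + 0.125 + 0.0625 + 0.0625 + 0.03125 + 0.015625
    = 59/64 = 0.921875
Since 0.921875 <= 1, Kraft's inequality IS satisfied.
A prefix code with these lengths CAN exist.

Kraft sum = 0.921875. Satisfied.


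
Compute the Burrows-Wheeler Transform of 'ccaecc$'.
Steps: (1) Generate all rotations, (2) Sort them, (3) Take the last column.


Rotations (sorted):
  0: $ccaecc -> last char: c
  1: aecc$cc -> last char: c
  2: c$ccaec -> last char: c
  3: caecc$c -> last char: c
  4: cc$ccae -> last char: e
  5: ccaecc$ -> last char: $
  6: ecc$cca -> last char: a


BWT = cccce$a


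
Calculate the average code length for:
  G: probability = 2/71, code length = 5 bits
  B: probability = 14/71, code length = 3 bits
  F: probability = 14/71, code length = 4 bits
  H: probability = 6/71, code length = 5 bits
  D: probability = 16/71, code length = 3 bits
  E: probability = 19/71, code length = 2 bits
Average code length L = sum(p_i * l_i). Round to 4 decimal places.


Weighted contributions p_i * l_i:
  G: (2/71) * 5 = 10/71
  B: (14/71) * 3 = 42/71
  F: (14/71) * 4 = 56/71
  H: (6/71) * 5 = 30/71
  D: (16/71) * 3 = 48/71
  E: (19/71) * 2 = 38/71
Sum = (10 + 42 + 56 + 30 + 48 + 38)/71 = 224/71

L = 224/71 = 3.1549 bits/symbol


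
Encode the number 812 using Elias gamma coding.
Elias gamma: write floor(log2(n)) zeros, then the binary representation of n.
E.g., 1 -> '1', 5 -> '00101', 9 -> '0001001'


num_bits = floor(log2(812)) + 1 = 10
leading_zeros = num_bits - 1 = 9
binary(812) = 1100101100

Elias gamma(812) = '000000000' + '1100101100' = 0000000001100101100 (19 bits)


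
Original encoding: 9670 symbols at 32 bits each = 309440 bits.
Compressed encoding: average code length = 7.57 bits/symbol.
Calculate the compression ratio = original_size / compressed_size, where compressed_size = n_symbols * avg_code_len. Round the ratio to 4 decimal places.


original_size = n_symbols * orig_bits = 9670 * 32 = 309440 bits
compressed_size = n_symbols * avg_code_len = 9670 * 7.57 = 73201.9 bits
ratio = original_size / compressed_size = 309440 / 73201.9 = 4.2272

Compression ratio = 4.2272


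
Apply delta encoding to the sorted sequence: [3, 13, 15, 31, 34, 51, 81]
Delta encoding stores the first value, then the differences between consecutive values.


First value: 3
Deltas:
  13 - 3 = 10
  15 - 13 = 2
  31 - 15 = 16
  34 - 31 = 3
  51 - 34 = 17
  81 - 51 = 30


Delta encoded: [3, 10, 2, 16, 3, 17, 30]


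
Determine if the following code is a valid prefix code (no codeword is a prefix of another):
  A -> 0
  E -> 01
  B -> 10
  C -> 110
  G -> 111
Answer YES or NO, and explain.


Checking each pair (does one codeword prefix another?):
  A='0' vs E='01': prefix -- VIOLATION

NO -- this is NOT a valid prefix code. A (0) is a prefix of E (01).


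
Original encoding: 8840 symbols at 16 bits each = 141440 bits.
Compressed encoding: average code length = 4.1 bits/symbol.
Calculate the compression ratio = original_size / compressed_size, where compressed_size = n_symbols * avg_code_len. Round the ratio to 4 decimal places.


original_size = n_symbols * orig_bits = 8840 * 16 = 141440 bits
compressed_size = n_symbols * avg_code_len = 8840 * 4.1 = 36244.0 bits
ratio = original_size / compressed_size = 141440 / 36244.0 = 3.9024

Compression ratio = 3.9024


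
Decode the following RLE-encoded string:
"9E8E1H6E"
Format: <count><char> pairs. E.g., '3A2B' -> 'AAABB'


Expanding each <count><char> pair:
  9E -> 'EEEEEEEEE'
  8E -> 'EEEEEEEE'
  1H -> 'H'
  6E -> 'EEEEEE'

Decoded = EEEEEEEEEEEEEEEEEHEEEEEE


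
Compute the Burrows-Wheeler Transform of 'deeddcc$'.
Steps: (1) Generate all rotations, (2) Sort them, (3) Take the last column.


Rotations (sorted):
  0: $deeddcc -> last char: c
  1: c$deeddc -> last char: c
  2: cc$deedd -> last char: d
  3: dcc$deed -> last char: d
  4: ddcc$dee -> last char: e
  5: deeddcc$ -> last char: $
  6: eddcc$de -> last char: e
  7: eeddcc$d -> last char: d


BWT = ccdde$ed


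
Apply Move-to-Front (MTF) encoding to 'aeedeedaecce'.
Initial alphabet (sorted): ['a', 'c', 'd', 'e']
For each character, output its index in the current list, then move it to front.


MTF encoding:
'a': index 0 in ['a', 'c', 'd', 'e'] -> ['a', 'c', 'd', 'e']
'e': index 3 in ['a', 'c', 'd', 'e'] -> ['e', 'a', 'c', 'd']
'e': index 0 in ['e', 'a', 'c', 'd'] -> ['e', 'a', 'c', 'd']
'd': index 3 in ['e', 'a', 'c', 'd'] -> ['d', 'e', 'a', 'c']
'e': index 1 in ['d', 'e', 'a', 'c'] -> ['e', 'd', 'a', 'c']
'e': index 0 in ['e', 'd', 'a', 'c'] -> ['e', 'd', 'a', 'c']
'd': index 1 in ['e', 'd', 'a', 'c'] -> ['d', 'e', 'a', 'c']
'a': index 2 in ['d', 'e', 'a', 'c'] -> ['a', 'd', 'e', 'c']
'e': index 2 in ['a', 'd', 'e', 'c'] -> ['e', 'a', 'd', 'c']
'c': index 3 in ['e', 'a', 'd', 'c'] -> ['c', 'e', 'a', 'd']
'c': index 0 in ['c', 'e', 'a', 'd'] -> ['c', 'e', 'a', 'd']
'e': index 1 in ['c', 'e', 'a', 'd'] -> ['e', 'c', 'a', 'd']


Output: [0, 3, 0, 3, 1, 0, 1, 2, 2, 3, 0, 1]


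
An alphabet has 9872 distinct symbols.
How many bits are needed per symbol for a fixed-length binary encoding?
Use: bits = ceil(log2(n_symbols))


log2(9872) = 13.2691
Bracket: 2^13 = 8192 < 9872 <= 2^14 = 16384
So ceil(log2(9872)) = 14

bits = ceil(log2(9872)) = ceil(13.2691) = 14 bits


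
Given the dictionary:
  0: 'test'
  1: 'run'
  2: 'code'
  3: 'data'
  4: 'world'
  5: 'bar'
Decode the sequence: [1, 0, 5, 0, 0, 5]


Look up each index in the dictionary:
  1 -> 'run'
  0 -> 'test'
  5 -> 'bar'
  0 -> 'test'
  0 -> 'test'
  5 -> 'bar'

Decoded: "run test bar test test bar"


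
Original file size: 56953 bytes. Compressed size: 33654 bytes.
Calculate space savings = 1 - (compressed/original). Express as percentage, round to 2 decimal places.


ratio = compressed/original = 33654/56953 = 0.590908
savings = 1 - ratio = 1 - 0.590908 = 0.409092
as a percentage: 0.409092 * 100 = 40.91%

Space savings = 1 - 33654/56953 = 40.91%


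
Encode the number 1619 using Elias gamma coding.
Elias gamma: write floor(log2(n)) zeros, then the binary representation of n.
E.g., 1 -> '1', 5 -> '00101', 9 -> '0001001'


num_bits = floor(log2(1619)) + 1 = 11
leading_zeros = num_bits - 1 = 10
binary(1619) = 11001010011

Elias gamma(1619) = '0000000000' + '11001010011' = 000000000011001010011 (21 bits)


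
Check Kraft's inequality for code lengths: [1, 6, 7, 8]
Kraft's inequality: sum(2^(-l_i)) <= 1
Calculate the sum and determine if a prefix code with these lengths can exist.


Sum = 2^(-1) + 2^(-6) + 2^(-7) + 2^(-8)
    = 0.5 + 0.015625 + 0.0078125 + 0.00390625
    = 135/256 = 0.52734375
Since 0.52734375 <= 1, Kraft's inequality IS satisfied.
A prefix code with these lengths CAN exist.

Kraft sum = 0.52734375. Satisfied.


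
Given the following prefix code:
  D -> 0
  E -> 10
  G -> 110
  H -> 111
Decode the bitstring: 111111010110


Decoding step by step:
Bits 111 -> H
Bits 111 -> H
Bits 0 -> D
Bits 10 -> E
Bits 110 -> G


Decoded message: HHDEG


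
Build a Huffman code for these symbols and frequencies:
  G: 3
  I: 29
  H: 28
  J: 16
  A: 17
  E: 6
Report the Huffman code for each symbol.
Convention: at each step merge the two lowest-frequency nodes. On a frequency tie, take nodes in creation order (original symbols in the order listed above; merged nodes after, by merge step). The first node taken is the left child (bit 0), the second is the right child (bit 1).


Huffman tree construction:
Step 1: Merge G(3) + E(6) = 9
Step 2: Merge (G+E)(9) + J(16) = 25
Step 3: Merge A(17) + ((G+E)+J)(25) = 42
Step 4: Merge H(28) + I(29) = 57
Step 5: Merge (A+((G+E)+J))(42) + (H+I)(57) = 99
Read each symbol's code off the tree from the root (left child = 0, right child = 1).

Codes:
  G: 0100 (length 4)
  I: 11 (length 2)
  H: 10 (length 2)
  J: 011 (length 3)
  A: 00 (length 2)
  E: 0101 (length 4)
Average code length: 232/99 = 2.3434 bits/symbol


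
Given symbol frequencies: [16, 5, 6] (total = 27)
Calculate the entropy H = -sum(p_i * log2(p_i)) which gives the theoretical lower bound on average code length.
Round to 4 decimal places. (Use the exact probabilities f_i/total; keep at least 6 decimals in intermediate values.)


Per-symbol terms -p_i * log2(p_i) with p_i = f_i/27:
  p = 16/27 = 0.592593: log2(p) = -0.754888, -p*log2(p) = 0.447341
  p = 5/27 = 0.185185: log2(p) = -2.432959, -p*log2(p) = 0.450548
  p = 6/27 = 0.222222: log2(p) = -2.169925, -p*log2(p) = 0.482206
H = 0.447341 + 0.450548 + 0.482206 = 1.380095

H = 1.3801 bits/symbol


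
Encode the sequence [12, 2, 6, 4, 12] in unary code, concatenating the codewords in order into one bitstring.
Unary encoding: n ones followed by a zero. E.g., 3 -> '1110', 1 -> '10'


Encode each number as n ones followed by a terminating 0:
  12 -> 1111111111110 (13 bits)
  2 -> 110 (3 bits)
  6 -> 1111110 (7 bits)
  4 -> 11110 (5 bits)
  12 -> 1111111111110 (13 bits)
Total length = 13 + 3 + 7 + 5 + 13 = 41 bits.

Unary([12, 2, 6, 4, 12]) = 11111111111101101111110111101111111111110 (41 bits)


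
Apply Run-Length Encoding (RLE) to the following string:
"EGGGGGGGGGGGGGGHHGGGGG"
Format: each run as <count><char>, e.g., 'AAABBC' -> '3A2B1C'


Scanning runs left to right:
  i=0: run of 'E' x 1 -> '1E'
  i=1: run of 'G' x 14 -> '14G'
  i=15: run of 'H' x 2 -> '2H'
  i=17: run of 'G' x 5 -> '5G'

RLE = 1E14G2H5G


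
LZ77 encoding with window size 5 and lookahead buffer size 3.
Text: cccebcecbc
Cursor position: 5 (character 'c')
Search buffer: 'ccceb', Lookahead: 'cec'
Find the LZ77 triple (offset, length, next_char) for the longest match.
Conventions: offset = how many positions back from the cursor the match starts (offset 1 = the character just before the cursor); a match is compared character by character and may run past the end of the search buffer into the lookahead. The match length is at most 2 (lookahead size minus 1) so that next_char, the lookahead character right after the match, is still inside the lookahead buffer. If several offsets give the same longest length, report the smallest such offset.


Try each offset into the search buffer:
  offset=1 (pos 4, char 'b'): match length 0
  offset=2 (pos 3, char 'e'): match length 0
  offset=3 (pos 2, char 'c'): match length 2
  offset=4 (pos 1, char 'c'): match length 1
  offset=5 (pos 0, char 'c'): match length 1
Longest match has length 2 at offset 3.
next_char = character at position 5 + 2 = 7 -> 'c'

Best match: offset=3, length=2 (matching 'ce' starting at position 2)
LZ77 triple: (3, 2, 'c')


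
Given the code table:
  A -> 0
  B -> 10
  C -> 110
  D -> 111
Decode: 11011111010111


Decoding:
110 -> C
111 -> D
110 -> C
10 -> B
111 -> D


Result: CDCBD


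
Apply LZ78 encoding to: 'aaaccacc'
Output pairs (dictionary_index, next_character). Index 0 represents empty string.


LZ78 encoding steps:
Dictionary: {0: ''}
Step 1: w='' (idx 0), next='a' -> output (0, 'a'), add 'a' as idx 1
Step 2: w='a' (idx 1), next='a' -> output (1, 'a'), add 'aa' as idx 2
Step 3: w='' (idx 0), next='c' -> output (0, 'c'), add 'c' as idx 3
Step 4: w='c' (idx 3), next='a' -> output (3, 'a'), add 'ca' as idx 4
Step 5: w='c' (idx 3), next='c' -> output (3, 'c'), add 'cc' as idx 5


Encoded: [(0, 'a'), (1, 'a'), (0, 'c'), (3, 'a'), (3, 'c')]


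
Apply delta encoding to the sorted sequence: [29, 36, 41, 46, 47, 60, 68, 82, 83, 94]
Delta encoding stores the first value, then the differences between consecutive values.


First value: 29
Deltas:
  36 - 29 = 7
  41 - 36 = 5
  46 - 41 = 5
  47 - 46 = 1
  60 - 47 = 13
  68 - 60 = 8
  82 - 68 = 14
  83 - 82 = 1
  94 - 83 = 11


Delta encoded: [29, 7, 5, 5, 1, 13, 8, 14, 1, 11]


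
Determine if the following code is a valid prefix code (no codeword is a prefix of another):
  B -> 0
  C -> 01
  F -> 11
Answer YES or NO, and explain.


Checking each pair (does one codeword prefix another?):
  B='0' vs C='01': prefix -- VIOLATION

NO -- this is NOT a valid prefix code. B (0) is a prefix of C (01).


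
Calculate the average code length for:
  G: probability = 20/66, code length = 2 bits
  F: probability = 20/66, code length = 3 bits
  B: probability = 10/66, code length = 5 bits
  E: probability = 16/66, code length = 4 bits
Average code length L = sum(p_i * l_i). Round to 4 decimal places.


Weighted contributions p_i * l_i:
  G: (20/66) * 2 = 40/66
  F: (20/66) * 3 = 60/66
  B: (10/66) * 5 = 50/66
  E: (16/66) * 4 = 64/66
Sum = (40 + 60 + 50 + 64)/66 = 214/66

L = 214/66 = 3.2424 bits/symbol


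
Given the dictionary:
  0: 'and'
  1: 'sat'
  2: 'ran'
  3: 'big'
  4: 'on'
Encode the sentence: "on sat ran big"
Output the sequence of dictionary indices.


Look up each word in the dictionary:
  'on' -> 4
  'sat' -> 1
  'ran' -> 2
  'big' -> 3

Encoded: [4, 1, 2, 3]


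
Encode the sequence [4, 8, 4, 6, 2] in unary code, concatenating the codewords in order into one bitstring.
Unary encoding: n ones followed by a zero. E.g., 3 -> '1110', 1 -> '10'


Encode each number as n ones followed by a terminating 0:
  4 -> 11110 (5 bits)
  8 -> 111111110 (9 bits)
  4 -> 11110 (5 bits)
  6 -> 1111110 (7 bits)
  2 -> 110 (3 bits)
Total length = 5 + 9 + 5 + 7 + 3 = 29 bits.

Unary([4, 8, 4, 6, 2]) = 11110111111110111101111110110 (29 bits)


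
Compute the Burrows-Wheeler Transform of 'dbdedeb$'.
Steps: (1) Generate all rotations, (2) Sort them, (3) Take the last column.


Rotations (sorted):
  0: $dbdedeb -> last char: b
  1: b$dbdede -> last char: e
  2: bdedeb$d -> last char: d
  3: dbdedeb$ -> last char: $
  4: deb$dbde -> last char: e
  5: dedeb$db -> last char: b
  6: eb$dbded -> last char: d
  7: edeb$dbd -> last char: d


BWT = bed$ebdd


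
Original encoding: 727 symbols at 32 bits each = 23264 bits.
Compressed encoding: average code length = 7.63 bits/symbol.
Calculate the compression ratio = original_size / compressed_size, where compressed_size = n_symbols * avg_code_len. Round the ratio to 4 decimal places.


original_size = n_symbols * orig_bits = 727 * 32 = 23264 bits
compressed_size = n_symbols * avg_code_len = 727 * 7.63 = 5547.01 bits
ratio = original_size / compressed_size = 23264 / 5547.01 = 4.194

Compression ratio = 4.194


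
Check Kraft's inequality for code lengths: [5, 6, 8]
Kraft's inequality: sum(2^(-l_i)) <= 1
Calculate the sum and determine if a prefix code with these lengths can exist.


Sum = 2^(-5) + 2^(-6) + 2^(-8)
    = 0.03125 + 0.015625 + 0.00390625
    = 13/256 = 0.05078125
Since 0.05078125 <= 1, Kraft's inequality IS satisfied.
A prefix code with these lengths CAN exist.

Kraft sum = 0.05078125. Satisfied.


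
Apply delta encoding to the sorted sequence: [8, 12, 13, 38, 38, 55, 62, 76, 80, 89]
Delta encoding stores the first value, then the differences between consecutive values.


First value: 8
Deltas:
  12 - 8 = 4
  13 - 12 = 1
  38 - 13 = 25
  38 - 38 = 0
  55 - 38 = 17
  62 - 55 = 7
  76 - 62 = 14
  80 - 76 = 4
  89 - 80 = 9


Delta encoded: [8, 4, 1, 25, 0, 17, 7, 14, 4, 9]


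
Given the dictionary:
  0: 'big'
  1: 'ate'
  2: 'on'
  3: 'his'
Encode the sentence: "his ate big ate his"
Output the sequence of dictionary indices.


Look up each word in the dictionary:
  'his' -> 3
  'ate' -> 1
  'big' -> 0
  'ate' -> 1
  'his' -> 3

Encoded: [3, 1, 0, 1, 3]


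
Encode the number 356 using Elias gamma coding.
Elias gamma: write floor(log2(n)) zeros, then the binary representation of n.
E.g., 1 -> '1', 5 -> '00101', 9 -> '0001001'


num_bits = floor(log2(356)) + 1 = 9
leading_zeros = num_bits - 1 = 8
binary(356) = 101100100

Elias gamma(356) = '00000000' + '101100100' = 00000000101100100 (17 bits)


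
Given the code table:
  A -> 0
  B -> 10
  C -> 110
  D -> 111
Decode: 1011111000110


Decoding:
10 -> B
111 -> D
110 -> C
0 -> A
0 -> A
110 -> C


Result: BDCAAC


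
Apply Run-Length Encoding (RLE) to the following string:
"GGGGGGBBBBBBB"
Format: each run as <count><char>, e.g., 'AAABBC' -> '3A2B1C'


Scanning runs left to right:
  i=0: run of 'G' x 6 -> '6G'
  i=6: run of 'B' x 7 -> '7B'

RLE = 6G7B


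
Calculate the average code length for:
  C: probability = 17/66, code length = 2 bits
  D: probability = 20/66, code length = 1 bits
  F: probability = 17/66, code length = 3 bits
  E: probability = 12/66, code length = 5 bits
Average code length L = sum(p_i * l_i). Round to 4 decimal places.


Weighted contributions p_i * l_i:
  C: (17/66) * 2 = 34/66
  D: (20/66) * 1 = 20/66
  F: (17/66) * 3 = 51/66
  E: (12/66) * 5 = 60/66
Sum = (34 + 20 + 51 + 60)/66 = 165/66

L = 165/66 = 2.5000 bits/symbol


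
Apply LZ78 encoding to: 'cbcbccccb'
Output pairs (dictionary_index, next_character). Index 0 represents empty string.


LZ78 encoding steps:
Dictionary: {0: ''}
Step 1: w='' (idx 0), next='c' -> output (0, 'c'), add 'c' as idx 1
Step 2: w='' (idx 0), next='b' -> output (0, 'b'), add 'b' as idx 2
Step 3: w='c' (idx 1), next='b' -> output (1, 'b'), add 'cb' as idx 3
Step 4: w='c' (idx 1), next='c' -> output (1, 'c'), add 'cc' as idx 4
Step 5: w='cc' (idx 4), next='b' -> output (4, 'b'), add 'ccb' as idx 5


Encoded: [(0, 'c'), (0, 'b'), (1, 'b'), (1, 'c'), (4, 'b')]


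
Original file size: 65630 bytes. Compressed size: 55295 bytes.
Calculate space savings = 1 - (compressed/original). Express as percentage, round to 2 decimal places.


ratio = compressed/original = 55295/65630 = 0.842526
savings = 1 - ratio = 1 - 0.842526 = 0.157474
as a percentage: 0.157474 * 100 = 15.75%

Space savings = 1 - 55295/65630 = 15.75%


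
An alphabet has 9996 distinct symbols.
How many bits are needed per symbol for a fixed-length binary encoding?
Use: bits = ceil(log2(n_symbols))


log2(9996) = 13.2871
Bracket: 2^13 = 8192 < 9996 <= 2^14 = 16384
So ceil(log2(9996)) = 14

bits = ceil(log2(9996)) = ceil(13.2871) = 14 bits


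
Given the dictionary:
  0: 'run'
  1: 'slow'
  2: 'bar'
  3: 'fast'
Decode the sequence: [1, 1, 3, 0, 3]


Look up each index in the dictionary:
  1 -> 'slow'
  1 -> 'slow'
  3 -> 'fast'
  0 -> 'run'
  3 -> 'fast'

Decoded: "slow slow fast run fast"


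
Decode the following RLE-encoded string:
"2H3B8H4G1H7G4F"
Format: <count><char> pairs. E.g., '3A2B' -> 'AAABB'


Expanding each <count><char> pair:
  2H -> 'HH'
  3B -> 'BBB'
  8H -> 'HHHHHHHH'
  4G -> 'GGGG'
  1H -> 'H'
  7G -> 'GGGGGGG'
  4F -> 'FFFF'

Decoded = HHBBBHHHHHHHHGGGGHGGGGGGGFFFF


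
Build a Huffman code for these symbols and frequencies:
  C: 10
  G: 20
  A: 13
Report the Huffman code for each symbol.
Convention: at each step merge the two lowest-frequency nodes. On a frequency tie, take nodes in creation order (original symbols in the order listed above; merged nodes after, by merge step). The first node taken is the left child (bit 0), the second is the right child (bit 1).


Huffman tree construction:
Step 1: Merge C(10) + A(13) = 23
Step 2: Merge G(20) + (C+A)(23) = 43
Read each symbol's code off the tree from the root (left child = 0, right child = 1).

Codes:
  C: 10 (length 2)
  G: 0 (length 1)
  A: 11 (length 2)
Average code length: 66/43 = 1.5349 bits/symbol


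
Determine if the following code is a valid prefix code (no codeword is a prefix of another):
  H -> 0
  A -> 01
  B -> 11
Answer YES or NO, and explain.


Checking each pair (does one codeword prefix another?):
  H='0' vs A='01': prefix -- VIOLATION

NO -- this is NOT a valid prefix code. H (0) is a prefix of A (01).


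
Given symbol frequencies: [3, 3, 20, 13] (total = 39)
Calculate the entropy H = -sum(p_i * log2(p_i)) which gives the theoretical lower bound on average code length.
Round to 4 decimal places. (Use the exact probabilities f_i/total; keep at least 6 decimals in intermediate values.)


Per-symbol terms -p_i * log2(p_i) with p_i = f_i/39:
  p = 3/39 = 0.076923: log2(p) = -3.700440, -p*log2(p) = 0.284649
  p = 3/39 = 0.076923: log2(p) = -3.700440, -p*log2(p) = 0.284649
  p = 20/39 = 0.512821: log2(p) = -0.963474, -p*log2(p) = 0.494089
  p = 13/39 = 0.333333: log2(p) = -1.584963, -p*log2(p) = 0.528321
H = 0.284649 + 0.284649 + 0.494089 + 0.528321 = 1.591708

H = 1.5917 bits/symbol


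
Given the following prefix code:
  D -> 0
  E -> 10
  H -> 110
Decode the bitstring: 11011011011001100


Decoding step by step:
Bits 110 -> H
Bits 110 -> H
Bits 110 -> H
Bits 110 -> H
Bits 0 -> D
Bits 110 -> H
Bits 0 -> D


Decoded message: HHHHDHD


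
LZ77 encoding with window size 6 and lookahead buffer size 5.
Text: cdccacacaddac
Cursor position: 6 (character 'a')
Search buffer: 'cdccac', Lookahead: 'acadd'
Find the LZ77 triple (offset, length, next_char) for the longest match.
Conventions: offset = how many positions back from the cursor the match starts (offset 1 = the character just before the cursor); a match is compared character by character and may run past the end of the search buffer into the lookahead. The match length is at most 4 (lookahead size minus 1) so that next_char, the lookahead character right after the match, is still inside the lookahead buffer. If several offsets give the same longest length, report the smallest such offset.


Try each offset into the search buffer:
  offset=1 (pos 5, char 'c'): match length 0
  offset=2 (pos 4, char 'a'): match length 3
  offset=3 (pos 3, char 'c'): match length 0
  offset=4 (pos 2, char 'c'): match length 0
  offset=5 (pos 1, char 'd'): match length 0
  offset=6 (pos 0, char 'c'): match length 0
Longest match has length 3 at offset 2.
next_char = character at position 6 + 3 = 9 -> 'd'

Best match: offset=2, length=3 (matching 'aca' starting at position 4)
LZ77 triple: (2, 3, 'd')


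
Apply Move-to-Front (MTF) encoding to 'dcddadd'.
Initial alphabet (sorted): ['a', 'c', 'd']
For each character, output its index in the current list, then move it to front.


MTF encoding:
'd': index 2 in ['a', 'c', 'd'] -> ['d', 'a', 'c']
'c': index 2 in ['d', 'a', 'c'] -> ['c', 'd', 'a']
'd': index 1 in ['c', 'd', 'a'] -> ['d', 'c', 'a']
'd': index 0 in ['d', 'c', 'a'] -> ['d', 'c', 'a']
'a': index 2 in ['d', 'c', 'a'] -> ['a', 'd', 'c']
'd': index 1 in ['a', 'd', 'c'] -> ['d', 'a', 'c']
'd': index 0 in ['d', 'a', 'c'] -> ['d', 'a', 'c']


Output: [2, 2, 1, 0, 2, 1, 0]


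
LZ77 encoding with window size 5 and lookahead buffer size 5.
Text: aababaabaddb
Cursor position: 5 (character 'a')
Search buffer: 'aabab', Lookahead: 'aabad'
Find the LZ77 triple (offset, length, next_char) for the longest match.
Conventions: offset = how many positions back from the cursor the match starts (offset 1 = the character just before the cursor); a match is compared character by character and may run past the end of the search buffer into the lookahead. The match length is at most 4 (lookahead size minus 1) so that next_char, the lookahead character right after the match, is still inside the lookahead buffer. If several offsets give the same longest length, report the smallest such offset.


Try each offset into the search buffer:
  offset=1 (pos 4, char 'b'): match length 0
  offset=2 (pos 3, char 'a'): match length 1
  offset=3 (pos 2, char 'b'): match length 0
  offset=4 (pos 1, char 'a'): match length 1
  offset=5 (pos 0, char 'a'): match length 4
Longest match has length 4 at offset 5.
next_char = character at position 5 + 4 = 9 -> 'd'

Best match: offset=5, length=4 (matching 'aaba' starting at position 0)
LZ77 triple: (5, 4, 'd')


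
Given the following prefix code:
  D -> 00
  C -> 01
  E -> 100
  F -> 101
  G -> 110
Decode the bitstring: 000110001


Decoding step by step:
Bits 00 -> D
Bits 01 -> C
Bits 100 -> E
Bits 01 -> C


Decoded message: DCEC


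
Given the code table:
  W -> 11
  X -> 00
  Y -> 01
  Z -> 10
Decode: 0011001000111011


Decoding:
00 -> X
11 -> W
00 -> X
10 -> Z
00 -> X
11 -> W
10 -> Z
11 -> W


Result: XWXZXWZW


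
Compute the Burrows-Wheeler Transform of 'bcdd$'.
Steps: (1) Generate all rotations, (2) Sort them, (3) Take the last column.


Rotations (sorted):
  0: $bcdd -> last char: d
  1: bcdd$ -> last char: $
  2: cdd$b -> last char: b
  3: d$bcd -> last char: d
  4: dd$bc -> last char: c


BWT = d$bdc


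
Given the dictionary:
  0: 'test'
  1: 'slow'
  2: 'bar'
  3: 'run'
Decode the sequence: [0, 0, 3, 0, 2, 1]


Look up each index in the dictionary:
  0 -> 'test'
  0 -> 'test'
  3 -> 'run'
  0 -> 'test'
  2 -> 'bar'
  1 -> 'slow'

Decoded: "test test run test bar slow"


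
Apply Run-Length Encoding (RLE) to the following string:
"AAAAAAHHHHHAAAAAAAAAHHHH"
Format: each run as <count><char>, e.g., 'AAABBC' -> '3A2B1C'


Scanning runs left to right:
  i=0: run of 'A' x 6 -> '6A'
  i=6: run of 'H' x 5 -> '5H'
  i=11: run of 'A' x 9 -> '9A'
  i=20: run of 'H' x 4 -> '4H'

RLE = 6A5H9A4H


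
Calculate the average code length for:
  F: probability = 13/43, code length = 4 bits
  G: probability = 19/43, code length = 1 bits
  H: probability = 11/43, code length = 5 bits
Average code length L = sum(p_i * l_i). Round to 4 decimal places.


Weighted contributions p_i * l_i:
  F: (13/43) * 4 = 52/43
  G: (19/43) * 1 = 19/43
  H: (11/43) * 5 = 55/43
Sum = (52 + 19 + 55)/43 = 126/43

L = 126/43 = 2.9302 bits/symbol


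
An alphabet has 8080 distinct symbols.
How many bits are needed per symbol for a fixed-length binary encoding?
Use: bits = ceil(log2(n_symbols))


log2(8080) = 12.9801
Bracket: 2^12 = 4096 < 8080 <= 2^13 = 8192
So ceil(log2(8080)) = 13

bits = ceil(log2(8080)) = ceil(12.9801) = 13 bits


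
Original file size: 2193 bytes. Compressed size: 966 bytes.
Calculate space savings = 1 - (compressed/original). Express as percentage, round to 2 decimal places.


ratio = compressed/original = 966/2193 = 0.440492
savings = 1 - ratio = 1 - 0.440492 = 0.559508
as a percentage: 0.559508 * 100 = 55.95%

Space savings = 1 - 966/2193 = 55.95%


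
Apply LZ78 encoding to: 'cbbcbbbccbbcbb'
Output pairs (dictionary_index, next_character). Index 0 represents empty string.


LZ78 encoding steps:
Dictionary: {0: ''}
Step 1: w='' (idx 0), next='c' -> output (0, 'c'), add 'c' as idx 1
Step 2: w='' (idx 0), next='b' -> output (0, 'b'), add 'b' as idx 2
Step 3: w='b' (idx 2), next='c' -> output (2, 'c'), add 'bc' as idx 3
Step 4: w='b' (idx 2), next='b' -> output (2, 'b'), add 'bb' as idx 4
Step 5: w='bc' (idx 3), next='c' -> output (3, 'c'), add 'bcc' as idx 5
Step 6: w='bb' (idx 4), next='c' -> output (4, 'c'), add 'bbc' as idx 6
Step 7: w='bb' (idx 4), end of input -> output (4, '')


Encoded: [(0, 'c'), (0, 'b'), (2, 'c'), (2, 'b'), (3, 'c'), (4, 'c'), (4, '')]
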